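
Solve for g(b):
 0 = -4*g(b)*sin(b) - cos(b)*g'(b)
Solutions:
 g(b) = C1*cos(b)^4


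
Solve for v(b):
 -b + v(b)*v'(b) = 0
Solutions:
 v(b) = -sqrt(C1 + b^2)
 v(b) = sqrt(C1 + b^2)


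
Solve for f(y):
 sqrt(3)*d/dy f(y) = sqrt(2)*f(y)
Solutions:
 f(y) = C1*exp(sqrt(6)*y/3)


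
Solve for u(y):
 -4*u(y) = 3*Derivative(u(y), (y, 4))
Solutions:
 u(y) = (C1*sin(3^(3/4)*y/3) + C2*cos(3^(3/4)*y/3))*exp(-3^(3/4)*y/3) + (C3*sin(3^(3/4)*y/3) + C4*cos(3^(3/4)*y/3))*exp(3^(3/4)*y/3)


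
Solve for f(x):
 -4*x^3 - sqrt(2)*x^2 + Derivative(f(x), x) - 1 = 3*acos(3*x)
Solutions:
 f(x) = C1 + x^4 + sqrt(2)*x^3/3 + 3*x*acos(3*x) + x - sqrt(1 - 9*x^2)


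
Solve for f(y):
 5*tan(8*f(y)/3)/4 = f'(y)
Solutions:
 f(y) = -3*asin(C1*exp(10*y/3))/8 + 3*pi/8
 f(y) = 3*asin(C1*exp(10*y/3))/8


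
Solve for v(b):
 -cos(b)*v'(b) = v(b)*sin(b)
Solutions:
 v(b) = C1*cos(b)


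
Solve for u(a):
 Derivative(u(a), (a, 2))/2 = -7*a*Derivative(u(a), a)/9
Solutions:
 u(a) = C1 + C2*erf(sqrt(7)*a/3)


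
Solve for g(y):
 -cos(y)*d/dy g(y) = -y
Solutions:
 g(y) = C1 + Integral(y/cos(y), y)


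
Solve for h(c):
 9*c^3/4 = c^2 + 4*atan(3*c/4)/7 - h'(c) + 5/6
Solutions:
 h(c) = C1 - 9*c^4/16 + c^3/3 + 4*c*atan(3*c/4)/7 + 5*c/6 - 8*log(9*c^2 + 16)/21


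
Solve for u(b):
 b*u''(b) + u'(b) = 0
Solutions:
 u(b) = C1 + C2*log(b)


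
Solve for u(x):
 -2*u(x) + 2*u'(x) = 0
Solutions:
 u(x) = C1*exp(x)


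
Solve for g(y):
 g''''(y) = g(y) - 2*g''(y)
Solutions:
 g(y) = C1*exp(-y*sqrt(-1 + sqrt(2))) + C2*exp(y*sqrt(-1 + sqrt(2))) + C3*sin(y*sqrt(1 + sqrt(2))) + C4*cos(y*sqrt(1 + sqrt(2)))


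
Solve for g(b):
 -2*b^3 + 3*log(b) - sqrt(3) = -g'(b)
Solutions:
 g(b) = C1 + b^4/2 - 3*b*log(b) + sqrt(3)*b + 3*b


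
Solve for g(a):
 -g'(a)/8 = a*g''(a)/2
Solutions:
 g(a) = C1 + C2*a^(3/4)


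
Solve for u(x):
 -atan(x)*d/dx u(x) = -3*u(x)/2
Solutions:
 u(x) = C1*exp(3*Integral(1/atan(x), x)/2)


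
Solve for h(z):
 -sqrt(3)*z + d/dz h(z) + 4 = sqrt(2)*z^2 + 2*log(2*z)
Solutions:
 h(z) = C1 + sqrt(2)*z^3/3 + sqrt(3)*z^2/2 + 2*z*log(z) - 6*z + z*log(4)


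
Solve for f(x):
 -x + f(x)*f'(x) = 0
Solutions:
 f(x) = -sqrt(C1 + x^2)
 f(x) = sqrt(C1 + x^2)


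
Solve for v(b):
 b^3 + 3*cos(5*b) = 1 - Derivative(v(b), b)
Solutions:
 v(b) = C1 - b^4/4 + b - 3*sin(5*b)/5


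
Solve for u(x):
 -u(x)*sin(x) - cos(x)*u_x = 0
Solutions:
 u(x) = C1*cos(x)


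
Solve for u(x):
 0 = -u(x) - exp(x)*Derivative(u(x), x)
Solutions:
 u(x) = C1*exp(exp(-x))


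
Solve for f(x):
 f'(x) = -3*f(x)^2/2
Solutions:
 f(x) = 2/(C1 + 3*x)


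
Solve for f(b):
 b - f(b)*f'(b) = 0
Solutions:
 f(b) = -sqrt(C1 + b^2)
 f(b) = sqrt(C1 + b^2)


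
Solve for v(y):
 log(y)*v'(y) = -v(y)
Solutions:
 v(y) = C1*exp(-li(y))


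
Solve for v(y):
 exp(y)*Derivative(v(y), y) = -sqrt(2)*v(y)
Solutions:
 v(y) = C1*exp(sqrt(2)*exp(-y))


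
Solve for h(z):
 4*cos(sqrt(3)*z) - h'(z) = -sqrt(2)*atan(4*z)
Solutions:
 h(z) = C1 + sqrt(2)*(z*atan(4*z) - log(16*z^2 + 1)/8) + 4*sqrt(3)*sin(sqrt(3)*z)/3


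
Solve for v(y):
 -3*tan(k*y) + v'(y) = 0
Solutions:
 v(y) = C1 + 3*Piecewise((-log(cos(k*y))/k, Ne(k, 0)), (0, True))


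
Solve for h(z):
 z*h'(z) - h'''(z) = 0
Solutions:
 h(z) = C1 + Integral(C2*airyai(z) + C3*airybi(z), z)


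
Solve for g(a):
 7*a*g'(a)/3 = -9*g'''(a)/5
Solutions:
 g(a) = C1 + Integral(C2*airyai(-35^(1/3)*a/3) + C3*airybi(-35^(1/3)*a/3), a)


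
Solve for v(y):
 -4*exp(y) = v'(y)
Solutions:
 v(y) = C1 - 4*exp(y)


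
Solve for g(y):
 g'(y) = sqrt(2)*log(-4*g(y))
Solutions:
 -sqrt(2)*Integral(1/(log(-_y) + 2*log(2)), (_y, g(y)))/2 = C1 - y


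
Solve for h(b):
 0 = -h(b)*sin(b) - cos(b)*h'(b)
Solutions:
 h(b) = C1*cos(b)


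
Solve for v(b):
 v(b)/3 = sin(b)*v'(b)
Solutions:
 v(b) = C1*(cos(b) - 1)^(1/6)/(cos(b) + 1)^(1/6)


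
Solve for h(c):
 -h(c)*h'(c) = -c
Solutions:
 h(c) = -sqrt(C1 + c^2)
 h(c) = sqrt(C1 + c^2)


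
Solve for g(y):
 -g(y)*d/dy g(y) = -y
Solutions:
 g(y) = -sqrt(C1 + y^2)
 g(y) = sqrt(C1 + y^2)


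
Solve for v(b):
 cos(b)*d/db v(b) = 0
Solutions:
 v(b) = C1


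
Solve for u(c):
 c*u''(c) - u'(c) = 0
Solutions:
 u(c) = C1 + C2*c^2


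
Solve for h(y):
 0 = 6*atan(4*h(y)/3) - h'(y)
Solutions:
 Integral(1/atan(4*_y/3), (_y, h(y))) = C1 + 6*y


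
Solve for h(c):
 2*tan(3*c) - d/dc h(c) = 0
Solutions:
 h(c) = C1 - 2*log(cos(3*c))/3


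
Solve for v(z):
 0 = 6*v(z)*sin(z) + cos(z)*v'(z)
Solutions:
 v(z) = C1*cos(z)^6


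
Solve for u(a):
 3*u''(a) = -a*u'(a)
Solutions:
 u(a) = C1 + C2*erf(sqrt(6)*a/6)


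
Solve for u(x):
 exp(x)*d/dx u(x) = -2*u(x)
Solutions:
 u(x) = C1*exp(2*exp(-x))


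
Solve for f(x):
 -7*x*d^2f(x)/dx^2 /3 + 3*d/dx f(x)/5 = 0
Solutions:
 f(x) = C1 + C2*x^(44/35)


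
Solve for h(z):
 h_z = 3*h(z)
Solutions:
 h(z) = C1*exp(3*z)


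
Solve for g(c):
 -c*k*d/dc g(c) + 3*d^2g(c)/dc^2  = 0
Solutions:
 g(c) = Piecewise((-sqrt(6)*sqrt(pi)*C1*erf(sqrt(6)*c*sqrt(-k)/6)/(2*sqrt(-k)) - C2, (k > 0) | (k < 0)), (-C1*c - C2, True))


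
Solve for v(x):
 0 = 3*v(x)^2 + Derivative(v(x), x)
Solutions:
 v(x) = 1/(C1 + 3*x)


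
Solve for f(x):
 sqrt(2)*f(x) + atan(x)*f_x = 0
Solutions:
 f(x) = C1*exp(-sqrt(2)*Integral(1/atan(x), x))


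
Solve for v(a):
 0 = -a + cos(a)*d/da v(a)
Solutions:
 v(a) = C1 + Integral(a/cos(a), a)


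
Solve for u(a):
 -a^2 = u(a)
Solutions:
 u(a) = -a^2


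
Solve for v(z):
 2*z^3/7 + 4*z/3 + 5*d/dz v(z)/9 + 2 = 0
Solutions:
 v(z) = C1 - 9*z^4/70 - 6*z^2/5 - 18*z/5


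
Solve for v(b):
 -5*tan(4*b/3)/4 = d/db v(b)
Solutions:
 v(b) = C1 + 15*log(cos(4*b/3))/16


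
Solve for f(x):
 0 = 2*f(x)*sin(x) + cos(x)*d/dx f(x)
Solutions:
 f(x) = C1*cos(x)^2


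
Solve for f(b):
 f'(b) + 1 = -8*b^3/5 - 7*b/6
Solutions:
 f(b) = C1 - 2*b^4/5 - 7*b^2/12 - b


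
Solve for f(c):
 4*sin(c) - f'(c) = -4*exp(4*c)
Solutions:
 f(c) = C1 + exp(4*c) - 4*cos(c)


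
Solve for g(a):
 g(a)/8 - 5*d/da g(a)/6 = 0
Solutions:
 g(a) = C1*exp(3*a/20)


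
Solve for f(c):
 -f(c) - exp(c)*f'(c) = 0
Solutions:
 f(c) = C1*exp(exp(-c))


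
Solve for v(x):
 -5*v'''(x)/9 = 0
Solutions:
 v(x) = C1 + C2*x + C3*x^2


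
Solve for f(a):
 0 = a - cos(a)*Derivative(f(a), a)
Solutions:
 f(a) = C1 + Integral(a/cos(a), a)


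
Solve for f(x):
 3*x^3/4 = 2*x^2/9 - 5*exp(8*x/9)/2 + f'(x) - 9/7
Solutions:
 f(x) = C1 + 3*x^4/16 - 2*x^3/27 + 9*x/7 + 45*exp(8*x/9)/16


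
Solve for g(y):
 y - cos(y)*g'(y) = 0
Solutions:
 g(y) = C1 + Integral(y/cos(y), y)


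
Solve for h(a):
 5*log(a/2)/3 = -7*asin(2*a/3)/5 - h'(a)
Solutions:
 h(a) = C1 - 5*a*log(a)/3 - 7*a*asin(2*a/3)/5 + 5*a*log(2)/3 + 5*a/3 - 7*sqrt(9 - 4*a^2)/10


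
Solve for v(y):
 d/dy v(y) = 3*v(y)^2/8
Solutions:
 v(y) = -8/(C1 + 3*y)


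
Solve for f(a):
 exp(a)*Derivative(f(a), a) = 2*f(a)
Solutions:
 f(a) = C1*exp(-2*exp(-a))


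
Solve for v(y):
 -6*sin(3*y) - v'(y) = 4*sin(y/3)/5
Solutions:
 v(y) = C1 + 12*cos(y/3)/5 + 2*cos(3*y)


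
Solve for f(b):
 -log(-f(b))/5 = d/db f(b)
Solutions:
 -li(-f(b)) = C1 - b/5


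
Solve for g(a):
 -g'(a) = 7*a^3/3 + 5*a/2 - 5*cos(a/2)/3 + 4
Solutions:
 g(a) = C1 - 7*a^4/12 - 5*a^2/4 - 4*a + 10*sin(a/2)/3


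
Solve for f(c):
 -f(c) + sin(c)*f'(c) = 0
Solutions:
 f(c) = C1*sqrt(cos(c) - 1)/sqrt(cos(c) + 1)


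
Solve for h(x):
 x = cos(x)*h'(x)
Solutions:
 h(x) = C1 + Integral(x/cos(x), x)


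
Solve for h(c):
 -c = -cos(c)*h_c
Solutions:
 h(c) = C1 + Integral(c/cos(c), c)


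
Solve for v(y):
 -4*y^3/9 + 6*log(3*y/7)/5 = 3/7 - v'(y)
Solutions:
 v(y) = C1 + y^4/9 - 6*y*log(y)/5 - 6*y*log(3)/5 + 57*y/35 + 6*y*log(7)/5


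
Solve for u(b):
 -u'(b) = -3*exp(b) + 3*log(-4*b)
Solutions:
 u(b) = C1 - 3*b*log(-b) + 3*b*(1 - 2*log(2)) + 3*exp(b)


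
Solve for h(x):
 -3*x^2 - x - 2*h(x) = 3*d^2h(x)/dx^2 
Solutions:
 h(x) = C1*sin(sqrt(6)*x/3) + C2*cos(sqrt(6)*x/3) - 3*x^2/2 - x/2 + 9/2


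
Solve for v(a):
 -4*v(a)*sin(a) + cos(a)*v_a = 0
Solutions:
 v(a) = C1/cos(a)^4


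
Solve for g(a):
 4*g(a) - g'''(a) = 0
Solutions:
 g(a) = C3*exp(2^(2/3)*a) + (C1*sin(2^(2/3)*sqrt(3)*a/2) + C2*cos(2^(2/3)*sqrt(3)*a/2))*exp(-2^(2/3)*a/2)


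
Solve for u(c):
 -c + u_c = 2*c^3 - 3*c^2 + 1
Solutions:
 u(c) = C1 + c^4/2 - c^3 + c^2/2 + c


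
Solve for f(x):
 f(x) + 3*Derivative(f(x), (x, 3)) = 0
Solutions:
 f(x) = C3*exp(-3^(2/3)*x/3) + (C1*sin(3^(1/6)*x/2) + C2*cos(3^(1/6)*x/2))*exp(3^(2/3)*x/6)


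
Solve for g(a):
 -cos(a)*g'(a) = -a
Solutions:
 g(a) = C1 + Integral(a/cos(a), a)


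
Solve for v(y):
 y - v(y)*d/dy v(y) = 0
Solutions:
 v(y) = -sqrt(C1 + y^2)
 v(y) = sqrt(C1 + y^2)


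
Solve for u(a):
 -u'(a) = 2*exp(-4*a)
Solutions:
 u(a) = C1 + exp(-4*a)/2


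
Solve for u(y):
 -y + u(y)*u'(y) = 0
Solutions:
 u(y) = -sqrt(C1 + y^2)
 u(y) = sqrt(C1 + y^2)


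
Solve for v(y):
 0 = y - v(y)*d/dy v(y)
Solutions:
 v(y) = -sqrt(C1 + y^2)
 v(y) = sqrt(C1 + y^2)


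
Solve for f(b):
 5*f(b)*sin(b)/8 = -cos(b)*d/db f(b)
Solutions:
 f(b) = C1*cos(b)^(5/8)


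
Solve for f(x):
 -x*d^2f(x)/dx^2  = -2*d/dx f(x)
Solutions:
 f(x) = C1 + C2*x^3


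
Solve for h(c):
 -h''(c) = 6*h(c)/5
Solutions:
 h(c) = C1*sin(sqrt(30)*c/5) + C2*cos(sqrt(30)*c/5)


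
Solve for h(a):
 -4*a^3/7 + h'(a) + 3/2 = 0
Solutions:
 h(a) = C1 + a^4/7 - 3*a/2


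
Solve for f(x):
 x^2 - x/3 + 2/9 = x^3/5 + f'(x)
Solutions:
 f(x) = C1 - x^4/20 + x^3/3 - x^2/6 + 2*x/9


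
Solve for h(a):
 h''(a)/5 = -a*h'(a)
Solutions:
 h(a) = C1 + C2*erf(sqrt(10)*a/2)


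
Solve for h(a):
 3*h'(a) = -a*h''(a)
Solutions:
 h(a) = C1 + C2/a^2


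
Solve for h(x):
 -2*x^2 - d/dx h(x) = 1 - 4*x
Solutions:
 h(x) = C1 - 2*x^3/3 + 2*x^2 - x


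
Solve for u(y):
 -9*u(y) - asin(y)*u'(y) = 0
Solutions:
 u(y) = C1*exp(-9*Integral(1/asin(y), y))


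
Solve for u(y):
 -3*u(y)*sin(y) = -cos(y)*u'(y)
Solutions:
 u(y) = C1/cos(y)^3


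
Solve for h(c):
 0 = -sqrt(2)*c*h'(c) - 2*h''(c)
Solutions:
 h(c) = C1 + C2*erf(2^(1/4)*c/2)


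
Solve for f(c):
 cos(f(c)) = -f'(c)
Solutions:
 f(c) = pi - asin((C1 + exp(2*c))/(C1 - exp(2*c)))
 f(c) = asin((C1 + exp(2*c))/(C1 - exp(2*c)))


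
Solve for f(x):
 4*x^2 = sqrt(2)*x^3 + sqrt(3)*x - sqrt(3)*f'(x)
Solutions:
 f(x) = C1 + sqrt(6)*x^4/12 - 4*sqrt(3)*x^3/9 + x^2/2


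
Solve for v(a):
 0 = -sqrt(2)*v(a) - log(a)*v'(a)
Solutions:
 v(a) = C1*exp(-sqrt(2)*li(a))


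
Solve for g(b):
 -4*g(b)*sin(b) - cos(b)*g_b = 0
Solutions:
 g(b) = C1*cos(b)^4


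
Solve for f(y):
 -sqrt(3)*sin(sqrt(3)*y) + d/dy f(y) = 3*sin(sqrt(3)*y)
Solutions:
 f(y) = C1 - sqrt(3)*cos(sqrt(3)*y) - cos(sqrt(3)*y)


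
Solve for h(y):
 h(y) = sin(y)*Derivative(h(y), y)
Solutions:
 h(y) = C1*sqrt(cos(y) - 1)/sqrt(cos(y) + 1)


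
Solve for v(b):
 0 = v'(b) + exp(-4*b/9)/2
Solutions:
 v(b) = C1 + 9*exp(-4*b/9)/8


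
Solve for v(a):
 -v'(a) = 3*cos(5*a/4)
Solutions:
 v(a) = C1 - 12*sin(5*a/4)/5


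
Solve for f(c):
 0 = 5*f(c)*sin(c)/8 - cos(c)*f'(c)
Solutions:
 f(c) = C1/cos(c)^(5/8)


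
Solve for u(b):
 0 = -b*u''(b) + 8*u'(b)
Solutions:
 u(b) = C1 + C2*b^9


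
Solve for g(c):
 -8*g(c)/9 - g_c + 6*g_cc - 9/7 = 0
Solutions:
 g(c) = C1*exp(c*(3 - sqrt(201))/36) + C2*exp(c*(3 + sqrt(201))/36) - 81/56


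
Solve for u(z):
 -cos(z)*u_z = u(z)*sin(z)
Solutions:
 u(z) = C1*cos(z)


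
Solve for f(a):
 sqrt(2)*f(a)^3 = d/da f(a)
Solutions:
 f(a) = -sqrt(2)*sqrt(-1/(C1 + sqrt(2)*a))/2
 f(a) = sqrt(2)*sqrt(-1/(C1 + sqrt(2)*a))/2


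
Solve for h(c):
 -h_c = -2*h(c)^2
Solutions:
 h(c) = -1/(C1 + 2*c)


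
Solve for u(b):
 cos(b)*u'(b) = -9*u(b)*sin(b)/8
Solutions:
 u(b) = C1*cos(b)^(9/8)


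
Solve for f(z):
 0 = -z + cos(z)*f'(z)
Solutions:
 f(z) = C1 + Integral(z/cos(z), z)


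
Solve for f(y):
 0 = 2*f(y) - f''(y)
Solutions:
 f(y) = C1*exp(-sqrt(2)*y) + C2*exp(sqrt(2)*y)


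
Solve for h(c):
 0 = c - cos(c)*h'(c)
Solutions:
 h(c) = C1 + Integral(c/cos(c), c)


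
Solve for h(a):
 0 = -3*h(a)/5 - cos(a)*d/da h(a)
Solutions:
 h(a) = C1*(sin(a) - 1)^(3/10)/(sin(a) + 1)^(3/10)


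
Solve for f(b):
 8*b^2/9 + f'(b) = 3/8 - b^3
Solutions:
 f(b) = C1 - b^4/4 - 8*b^3/27 + 3*b/8


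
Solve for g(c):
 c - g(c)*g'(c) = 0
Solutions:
 g(c) = -sqrt(C1 + c^2)
 g(c) = sqrt(C1 + c^2)


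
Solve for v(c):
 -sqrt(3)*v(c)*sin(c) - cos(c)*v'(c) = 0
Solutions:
 v(c) = C1*cos(c)^(sqrt(3))


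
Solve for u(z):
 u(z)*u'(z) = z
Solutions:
 u(z) = -sqrt(C1 + z^2)
 u(z) = sqrt(C1 + z^2)


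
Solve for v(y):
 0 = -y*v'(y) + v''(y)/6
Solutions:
 v(y) = C1 + C2*erfi(sqrt(3)*y)


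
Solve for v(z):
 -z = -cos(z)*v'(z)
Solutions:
 v(z) = C1 + Integral(z/cos(z), z)


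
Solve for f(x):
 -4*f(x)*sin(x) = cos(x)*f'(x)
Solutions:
 f(x) = C1*cos(x)^4


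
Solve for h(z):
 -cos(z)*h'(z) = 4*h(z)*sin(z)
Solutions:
 h(z) = C1*cos(z)^4


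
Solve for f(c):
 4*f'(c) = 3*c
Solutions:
 f(c) = C1 + 3*c^2/8


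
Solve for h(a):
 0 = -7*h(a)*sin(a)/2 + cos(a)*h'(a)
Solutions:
 h(a) = C1/cos(a)^(7/2)


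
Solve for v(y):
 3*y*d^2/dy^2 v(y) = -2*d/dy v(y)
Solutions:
 v(y) = C1 + C2*y^(1/3)


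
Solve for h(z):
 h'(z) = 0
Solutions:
 h(z) = C1


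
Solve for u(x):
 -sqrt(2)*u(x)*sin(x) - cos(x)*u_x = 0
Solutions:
 u(x) = C1*cos(x)^(sqrt(2))


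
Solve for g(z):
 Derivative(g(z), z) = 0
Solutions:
 g(z) = C1


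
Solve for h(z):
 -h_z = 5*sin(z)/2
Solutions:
 h(z) = C1 + 5*cos(z)/2


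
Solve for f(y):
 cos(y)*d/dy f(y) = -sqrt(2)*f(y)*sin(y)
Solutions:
 f(y) = C1*cos(y)^(sqrt(2))


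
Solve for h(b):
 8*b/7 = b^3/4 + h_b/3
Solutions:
 h(b) = C1 - 3*b^4/16 + 12*b^2/7


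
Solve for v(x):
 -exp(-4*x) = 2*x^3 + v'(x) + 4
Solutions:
 v(x) = C1 - x^4/2 - 4*x + exp(-4*x)/4


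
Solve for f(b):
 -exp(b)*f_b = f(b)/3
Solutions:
 f(b) = C1*exp(exp(-b)/3)


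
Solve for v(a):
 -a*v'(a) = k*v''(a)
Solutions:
 v(a) = C1 + C2*sqrt(k)*erf(sqrt(2)*a*sqrt(1/k)/2)


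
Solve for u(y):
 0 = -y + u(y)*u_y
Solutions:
 u(y) = -sqrt(C1 + y^2)
 u(y) = sqrt(C1 + y^2)


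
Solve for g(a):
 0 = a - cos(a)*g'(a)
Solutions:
 g(a) = C1 + Integral(a/cos(a), a)


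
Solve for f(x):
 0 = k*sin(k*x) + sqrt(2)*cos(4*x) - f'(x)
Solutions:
 f(x) = C1 + sqrt(2)*sin(4*x)/4 - cos(k*x)


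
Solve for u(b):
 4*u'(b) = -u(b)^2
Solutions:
 u(b) = 4/(C1 + b)


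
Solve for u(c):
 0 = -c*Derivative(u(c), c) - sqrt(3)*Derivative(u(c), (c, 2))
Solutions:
 u(c) = C1 + C2*erf(sqrt(2)*3^(3/4)*c/6)


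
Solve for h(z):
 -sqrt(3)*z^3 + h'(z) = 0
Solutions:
 h(z) = C1 + sqrt(3)*z^4/4


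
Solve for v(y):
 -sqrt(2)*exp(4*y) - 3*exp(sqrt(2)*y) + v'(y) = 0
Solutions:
 v(y) = C1 + sqrt(2)*exp(4*y)/4 + 3*sqrt(2)*exp(sqrt(2)*y)/2


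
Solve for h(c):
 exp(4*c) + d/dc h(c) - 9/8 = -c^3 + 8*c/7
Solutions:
 h(c) = C1 - c^4/4 + 4*c^2/7 + 9*c/8 - exp(4*c)/4


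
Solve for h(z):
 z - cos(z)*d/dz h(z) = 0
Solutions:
 h(z) = C1 + Integral(z/cos(z), z)


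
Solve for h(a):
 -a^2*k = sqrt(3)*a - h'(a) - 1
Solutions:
 h(a) = C1 + a^3*k/3 + sqrt(3)*a^2/2 - a


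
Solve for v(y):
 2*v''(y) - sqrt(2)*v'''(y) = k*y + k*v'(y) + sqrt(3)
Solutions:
 v(y) = C1 + C2*exp(sqrt(2)*y*(1 - sqrt(-sqrt(2)*k + 1))/2) + C3*exp(sqrt(2)*y*(sqrt(-sqrt(2)*k + 1) + 1)/2) - y^2/2 - 2*y/k - sqrt(3)*y/k


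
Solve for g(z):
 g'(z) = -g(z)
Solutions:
 g(z) = C1*exp(-z)


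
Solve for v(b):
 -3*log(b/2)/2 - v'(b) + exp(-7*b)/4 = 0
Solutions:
 v(b) = C1 - 3*b*log(b)/2 + 3*b*(log(2) + 1)/2 - exp(-7*b)/28


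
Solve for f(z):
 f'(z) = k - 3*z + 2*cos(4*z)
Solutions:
 f(z) = C1 + k*z - 3*z^2/2 + sin(4*z)/2


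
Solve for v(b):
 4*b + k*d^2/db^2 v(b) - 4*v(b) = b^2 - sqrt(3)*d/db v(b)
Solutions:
 v(b) = C1*exp(b*(sqrt(16*k + 3) - sqrt(3))/(2*k)) + C2*exp(-b*(sqrt(16*k + 3) + sqrt(3))/(2*k)) - b^2/4 - sqrt(3)*b/8 + b - k/8 - 3/32 + sqrt(3)/4


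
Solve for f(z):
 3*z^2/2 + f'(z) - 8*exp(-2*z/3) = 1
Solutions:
 f(z) = C1 - z^3/2 + z - 12*exp(-2*z/3)


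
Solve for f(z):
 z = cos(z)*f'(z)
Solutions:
 f(z) = C1 + Integral(z/cos(z), z)


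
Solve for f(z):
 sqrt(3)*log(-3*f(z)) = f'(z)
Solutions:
 -sqrt(3)*Integral(1/(log(-_y) + log(3)), (_y, f(z)))/3 = C1 - z


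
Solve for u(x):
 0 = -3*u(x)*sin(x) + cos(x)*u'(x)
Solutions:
 u(x) = C1/cos(x)^3


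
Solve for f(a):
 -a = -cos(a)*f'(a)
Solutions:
 f(a) = C1 + Integral(a/cos(a), a)


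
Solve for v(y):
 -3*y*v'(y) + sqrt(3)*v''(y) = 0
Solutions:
 v(y) = C1 + C2*erfi(sqrt(2)*3^(1/4)*y/2)


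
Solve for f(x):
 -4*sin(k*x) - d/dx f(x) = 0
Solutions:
 f(x) = C1 + 4*cos(k*x)/k


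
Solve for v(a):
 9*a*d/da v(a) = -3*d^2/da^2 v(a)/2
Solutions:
 v(a) = C1 + C2*erf(sqrt(3)*a)


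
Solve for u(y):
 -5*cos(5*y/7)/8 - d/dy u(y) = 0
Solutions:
 u(y) = C1 - 7*sin(5*y/7)/8


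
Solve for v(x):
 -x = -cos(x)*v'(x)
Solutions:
 v(x) = C1 + Integral(x/cos(x), x)


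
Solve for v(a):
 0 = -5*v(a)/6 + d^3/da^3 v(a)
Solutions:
 v(a) = C3*exp(5^(1/3)*6^(2/3)*a/6) + (C1*sin(2^(2/3)*3^(1/6)*5^(1/3)*a/4) + C2*cos(2^(2/3)*3^(1/6)*5^(1/3)*a/4))*exp(-5^(1/3)*6^(2/3)*a/12)


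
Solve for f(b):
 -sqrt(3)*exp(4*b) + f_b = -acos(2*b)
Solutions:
 f(b) = C1 - b*acos(2*b) + sqrt(1 - 4*b^2)/2 + sqrt(3)*exp(4*b)/4


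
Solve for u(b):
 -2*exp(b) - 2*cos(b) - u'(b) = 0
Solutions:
 u(b) = C1 - 2*exp(b) - 2*sin(b)


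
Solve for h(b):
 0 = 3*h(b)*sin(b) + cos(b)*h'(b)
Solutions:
 h(b) = C1*cos(b)^3


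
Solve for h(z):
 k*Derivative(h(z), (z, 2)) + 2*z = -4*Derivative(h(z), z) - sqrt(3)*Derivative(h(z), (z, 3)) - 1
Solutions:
 h(z) = C1 + C2*exp(sqrt(3)*z*(-k + sqrt(k^2 - 16*sqrt(3)))/6) + C3*exp(-sqrt(3)*z*(k + sqrt(k^2 - 16*sqrt(3)))/6) + k*z/8 - z^2/4 - z/4


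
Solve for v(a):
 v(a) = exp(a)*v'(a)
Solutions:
 v(a) = C1*exp(-exp(-a))


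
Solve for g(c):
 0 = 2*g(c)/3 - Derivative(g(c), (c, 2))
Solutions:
 g(c) = C1*exp(-sqrt(6)*c/3) + C2*exp(sqrt(6)*c/3)


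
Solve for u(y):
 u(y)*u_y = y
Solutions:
 u(y) = -sqrt(C1 + y^2)
 u(y) = sqrt(C1 + y^2)


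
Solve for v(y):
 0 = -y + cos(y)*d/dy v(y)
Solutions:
 v(y) = C1 + Integral(y/cos(y), y)


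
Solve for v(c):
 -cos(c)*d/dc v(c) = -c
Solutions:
 v(c) = C1 + Integral(c/cos(c), c)


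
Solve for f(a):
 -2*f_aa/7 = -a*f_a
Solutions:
 f(a) = C1 + C2*erfi(sqrt(7)*a/2)


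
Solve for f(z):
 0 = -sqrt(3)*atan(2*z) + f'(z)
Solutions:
 f(z) = C1 + sqrt(3)*(z*atan(2*z) - log(4*z^2 + 1)/4)


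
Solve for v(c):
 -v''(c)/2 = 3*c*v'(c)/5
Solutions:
 v(c) = C1 + C2*erf(sqrt(15)*c/5)


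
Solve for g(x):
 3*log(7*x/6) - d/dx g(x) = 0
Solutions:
 g(x) = C1 + 3*x*log(x) - 3*x + x*log(343/216)


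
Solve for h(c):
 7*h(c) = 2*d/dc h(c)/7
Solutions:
 h(c) = C1*exp(49*c/2)


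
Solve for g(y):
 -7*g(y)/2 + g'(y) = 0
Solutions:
 g(y) = C1*exp(7*y/2)


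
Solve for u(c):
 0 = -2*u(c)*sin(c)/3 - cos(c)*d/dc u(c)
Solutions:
 u(c) = C1*cos(c)^(2/3)


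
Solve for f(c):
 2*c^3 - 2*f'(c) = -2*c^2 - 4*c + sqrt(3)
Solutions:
 f(c) = C1 + c^4/4 + c^3/3 + c^2 - sqrt(3)*c/2


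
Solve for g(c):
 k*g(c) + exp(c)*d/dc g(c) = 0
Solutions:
 g(c) = C1*exp(k*exp(-c))


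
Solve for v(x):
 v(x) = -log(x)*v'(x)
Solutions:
 v(x) = C1*exp(-li(x))


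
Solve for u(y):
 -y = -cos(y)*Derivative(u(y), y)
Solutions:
 u(y) = C1 + Integral(y/cos(y), y)


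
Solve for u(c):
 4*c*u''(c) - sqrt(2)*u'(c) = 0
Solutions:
 u(c) = C1 + C2*c^(sqrt(2)/4 + 1)


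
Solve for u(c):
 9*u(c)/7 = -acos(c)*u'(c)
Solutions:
 u(c) = C1*exp(-9*Integral(1/acos(c), c)/7)


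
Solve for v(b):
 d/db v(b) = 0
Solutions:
 v(b) = C1


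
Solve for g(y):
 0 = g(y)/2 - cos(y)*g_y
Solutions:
 g(y) = C1*(sin(y) + 1)^(1/4)/(sin(y) - 1)^(1/4)


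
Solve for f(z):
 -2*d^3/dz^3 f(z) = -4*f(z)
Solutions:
 f(z) = C3*exp(2^(1/3)*z) + (C1*sin(2^(1/3)*sqrt(3)*z/2) + C2*cos(2^(1/3)*sqrt(3)*z/2))*exp(-2^(1/3)*z/2)


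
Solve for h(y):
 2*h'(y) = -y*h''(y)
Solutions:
 h(y) = C1 + C2/y


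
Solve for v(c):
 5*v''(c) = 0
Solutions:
 v(c) = C1 + C2*c


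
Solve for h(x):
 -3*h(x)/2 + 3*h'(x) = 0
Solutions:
 h(x) = C1*exp(x/2)


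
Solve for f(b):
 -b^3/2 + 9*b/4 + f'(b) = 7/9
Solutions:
 f(b) = C1 + b^4/8 - 9*b^2/8 + 7*b/9


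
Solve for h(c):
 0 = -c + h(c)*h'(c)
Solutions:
 h(c) = -sqrt(C1 + c^2)
 h(c) = sqrt(C1 + c^2)


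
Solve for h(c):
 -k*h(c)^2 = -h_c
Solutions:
 h(c) = -1/(C1 + c*k)


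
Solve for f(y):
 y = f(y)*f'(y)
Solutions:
 f(y) = -sqrt(C1 + y^2)
 f(y) = sqrt(C1 + y^2)


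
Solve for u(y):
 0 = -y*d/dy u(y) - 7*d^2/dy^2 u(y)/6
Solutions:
 u(y) = C1 + C2*erf(sqrt(21)*y/7)


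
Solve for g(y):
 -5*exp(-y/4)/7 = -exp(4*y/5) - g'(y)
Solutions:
 g(y) = C1 - 5*exp(4*y/5)/4 - 20*exp(-y/4)/7


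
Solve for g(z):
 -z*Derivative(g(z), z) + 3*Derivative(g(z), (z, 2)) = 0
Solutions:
 g(z) = C1 + C2*erfi(sqrt(6)*z/6)


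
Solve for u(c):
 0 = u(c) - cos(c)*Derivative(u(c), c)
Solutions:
 u(c) = C1*sqrt(sin(c) + 1)/sqrt(sin(c) - 1)


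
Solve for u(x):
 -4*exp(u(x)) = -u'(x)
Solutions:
 u(x) = log(-1/(C1 + 4*x))


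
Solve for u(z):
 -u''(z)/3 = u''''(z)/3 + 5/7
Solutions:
 u(z) = C1 + C2*z + C3*sin(z) + C4*cos(z) - 15*z^2/14


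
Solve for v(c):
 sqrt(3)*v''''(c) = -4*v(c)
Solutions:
 v(c) = (C1*sin(3^(7/8)*c/3) + C2*cos(3^(7/8)*c/3))*exp(-3^(7/8)*c/3) + (C3*sin(3^(7/8)*c/3) + C4*cos(3^(7/8)*c/3))*exp(3^(7/8)*c/3)


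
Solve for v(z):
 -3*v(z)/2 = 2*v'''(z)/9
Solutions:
 v(z) = C3*exp(-3*2^(1/3)*z/2) + (C1*sin(3*2^(1/3)*sqrt(3)*z/4) + C2*cos(3*2^(1/3)*sqrt(3)*z/4))*exp(3*2^(1/3)*z/4)


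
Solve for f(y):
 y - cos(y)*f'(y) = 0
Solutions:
 f(y) = C1 + Integral(y/cos(y), y)


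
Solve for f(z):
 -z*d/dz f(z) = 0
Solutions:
 f(z) = C1


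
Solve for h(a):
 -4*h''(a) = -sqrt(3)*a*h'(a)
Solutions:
 h(a) = C1 + C2*erfi(sqrt(2)*3^(1/4)*a/4)


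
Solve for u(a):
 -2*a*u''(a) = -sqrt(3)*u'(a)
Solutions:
 u(a) = C1 + C2*a^(sqrt(3)/2 + 1)


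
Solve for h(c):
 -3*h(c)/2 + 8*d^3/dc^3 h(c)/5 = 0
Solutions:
 h(c) = C3*exp(15^(1/3)*2^(2/3)*c/4) + (C1*sin(2^(2/3)*3^(5/6)*5^(1/3)*c/8) + C2*cos(2^(2/3)*3^(5/6)*5^(1/3)*c/8))*exp(-15^(1/3)*2^(2/3)*c/8)


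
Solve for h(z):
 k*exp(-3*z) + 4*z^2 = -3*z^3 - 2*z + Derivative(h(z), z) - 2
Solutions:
 h(z) = C1 - k*exp(-3*z)/3 + 3*z^4/4 + 4*z^3/3 + z^2 + 2*z


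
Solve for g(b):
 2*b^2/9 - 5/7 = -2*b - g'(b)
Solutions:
 g(b) = C1 - 2*b^3/27 - b^2 + 5*b/7


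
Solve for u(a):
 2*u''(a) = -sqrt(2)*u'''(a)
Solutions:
 u(a) = C1 + C2*a + C3*exp(-sqrt(2)*a)


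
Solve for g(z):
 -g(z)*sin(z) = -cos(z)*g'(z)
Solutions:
 g(z) = C1/cos(z)


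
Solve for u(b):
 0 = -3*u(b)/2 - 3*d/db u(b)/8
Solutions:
 u(b) = C1*exp(-4*b)


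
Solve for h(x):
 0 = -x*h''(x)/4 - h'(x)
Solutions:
 h(x) = C1 + C2/x^3


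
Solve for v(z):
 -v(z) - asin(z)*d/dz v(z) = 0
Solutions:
 v(z) = C1*exp(-Integral(1/asin(z), z))


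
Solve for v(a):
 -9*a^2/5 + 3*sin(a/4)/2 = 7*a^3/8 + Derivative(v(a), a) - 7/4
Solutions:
 v(a) = C1 - 7*a^4/32 - 3*a^3/5 + 7*a/4 - 6*cos(a/4)


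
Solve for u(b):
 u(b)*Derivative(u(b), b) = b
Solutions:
 u(b) = -sqrt(C1 + b^2)
 u(b) = sqrt(C1 + b^2)


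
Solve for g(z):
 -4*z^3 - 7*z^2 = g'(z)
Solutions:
 g(z) = C1 - z^4 - 7*z^3/3


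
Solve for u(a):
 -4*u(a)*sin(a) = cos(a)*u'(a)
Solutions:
 u(a) = C1*cos(a)^4


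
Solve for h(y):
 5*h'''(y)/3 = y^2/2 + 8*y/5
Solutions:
 h(y) = C1 + C2*y + C3*y^2 + y^5/200 + y^4/25


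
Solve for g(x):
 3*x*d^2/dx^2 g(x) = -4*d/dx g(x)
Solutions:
 g(x) = C1 + C2/x^(1/3)


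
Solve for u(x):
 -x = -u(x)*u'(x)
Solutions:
 u(x) = -sqrt(C1 + x^2)
 u(x) = sqrt(C1 + x^2)


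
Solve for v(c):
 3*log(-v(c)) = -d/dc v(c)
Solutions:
 -li(-v(c)) = C1 - 3*c


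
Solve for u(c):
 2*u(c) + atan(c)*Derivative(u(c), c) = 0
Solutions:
 u(c) = C1*exp(-2*Integral(1/atan(c), c))


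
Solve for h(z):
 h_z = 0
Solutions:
 h(z) = C1


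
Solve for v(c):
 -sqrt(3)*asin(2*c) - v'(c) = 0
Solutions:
 v(c) = C1 - sqrt(3)*(c*asin(2*c) + sqrt(1 - 4*c^2)/2)


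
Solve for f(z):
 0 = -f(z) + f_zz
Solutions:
 f(z) = C1*exp(-z) + C2*exp(z)


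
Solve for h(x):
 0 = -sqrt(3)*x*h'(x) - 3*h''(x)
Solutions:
 h(x) = C1 + C2*erf(sqrt(2)*3^(3/4)*x/6)


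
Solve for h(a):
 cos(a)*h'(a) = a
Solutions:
 h(a) = C1 + Integral(a/cos(a), a)


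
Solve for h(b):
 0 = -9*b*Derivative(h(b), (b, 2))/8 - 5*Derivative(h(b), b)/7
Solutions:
 h(b) = C1 + C2*b^(23/63)


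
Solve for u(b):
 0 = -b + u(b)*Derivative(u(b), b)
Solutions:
 u(b) = -sqrt(C1 + b^2)
 u(b) = sqrt(C1 + b^2)


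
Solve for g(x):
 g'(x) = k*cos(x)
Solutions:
 g(x) = C1 + k*sin(x)


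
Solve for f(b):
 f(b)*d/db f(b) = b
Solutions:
 f(b) = -sqrt(C1 + b^2)
 f(b) = sqrt(C1 + b^2)


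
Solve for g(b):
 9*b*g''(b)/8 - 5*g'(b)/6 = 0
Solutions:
 g(b) = C1 + C2*b^(47/27)


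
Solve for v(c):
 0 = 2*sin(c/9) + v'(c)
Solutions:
 v(c) = C1 + 18*cos(c/9)


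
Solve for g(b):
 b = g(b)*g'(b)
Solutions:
 g(b) = -sqrt(C1 + b^2)
 g(b) = sqrt(C1 + b^2)


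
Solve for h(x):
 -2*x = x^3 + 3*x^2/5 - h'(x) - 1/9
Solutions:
 h(x) = C1 + x^4/4 + x^3/5 + x^2 - x/9


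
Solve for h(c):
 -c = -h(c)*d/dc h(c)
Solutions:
 h(c) = -sqrt(C1 + c^2)
 h(c) = sqrt(C1 + c^2)


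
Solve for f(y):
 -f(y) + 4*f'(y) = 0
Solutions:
 f(y) = C1*exp(y/4)


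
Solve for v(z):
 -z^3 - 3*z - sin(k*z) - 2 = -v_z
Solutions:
 v(z) = C1 + z^4/4 + 3*z^2/2 + 2*z - cos(k*z)/k


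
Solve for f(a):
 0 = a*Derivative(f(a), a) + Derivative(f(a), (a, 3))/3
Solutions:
 f(a) = C1 + Integral(C2*airyai(-3^(1/3)*a) + C3*airybi(-3^(1/3)*a), a)


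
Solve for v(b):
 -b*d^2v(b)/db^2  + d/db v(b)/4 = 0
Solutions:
 v(b) = C1 + C2*b^(5/4)


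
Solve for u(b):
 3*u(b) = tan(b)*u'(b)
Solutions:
 u(b) = C1*sin(b)^3


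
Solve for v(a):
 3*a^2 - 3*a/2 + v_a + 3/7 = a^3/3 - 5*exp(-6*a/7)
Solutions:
 v(a) = C1 + a^4/12 - a^3 + 3*a^2/4 - 3*a/7 + 35*exp(-6*a/7)/6


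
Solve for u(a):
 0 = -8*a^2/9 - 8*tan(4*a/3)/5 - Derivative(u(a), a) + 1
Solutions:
 u(a) = C1 - 8*a^3/27 + a + 6*log(cos(4*a/3))/5


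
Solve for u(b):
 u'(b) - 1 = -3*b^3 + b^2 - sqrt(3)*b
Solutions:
 u(b) = C1 - 3*b^4/4 + b^3/3 - sqrt(3)*b^2/2 + b


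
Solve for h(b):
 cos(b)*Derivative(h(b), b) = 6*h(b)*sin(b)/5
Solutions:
 h(b) = C1/cos(b)^(6/5)


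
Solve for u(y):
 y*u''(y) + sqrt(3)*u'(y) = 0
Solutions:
 u(y) = C1 + C2*y^(1 - sqrt(3))


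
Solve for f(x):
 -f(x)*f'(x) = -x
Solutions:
 f(x) = -sqrt(C1 + x^2)
 f(x) = sqrt(C1 + x^2)


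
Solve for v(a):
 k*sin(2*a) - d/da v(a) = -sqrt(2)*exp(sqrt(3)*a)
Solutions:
 v(a) = C1 - k*cos(2*a)/2 + sqrt(6)*exp(sqrt(3)*a)/3


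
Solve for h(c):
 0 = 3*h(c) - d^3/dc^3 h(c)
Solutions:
 h(c) = C3*exp(3^(1/3)*c) + (C1*sin(3^(5/6)*c/2) + C2*cos(3^(5/6)*c/2))*exp(-3^(1/3)*c/2)


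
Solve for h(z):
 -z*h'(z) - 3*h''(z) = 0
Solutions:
 h(z) = C1 + C2*erf(sqrt(6)*z/6)


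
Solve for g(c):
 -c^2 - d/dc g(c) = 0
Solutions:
 g(c) = C1 - c^3/3


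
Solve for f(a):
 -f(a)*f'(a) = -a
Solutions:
 f(a) = -sqrt(C1 + a^2)
 f(a) = sqrt(C1 + a^2)


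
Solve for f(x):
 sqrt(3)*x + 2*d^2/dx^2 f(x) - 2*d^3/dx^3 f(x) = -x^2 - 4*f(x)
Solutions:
 f(x) = C1*exp(x*(-(3*sqrt(87) + 28)^(1/3) - 1/(3*sqrt(87) + 28)^(1/3) + 2)/6)*sin(sqrt(3)*x*(-(3*sqrt(87) + 28)^(1/3) + (3*sqrt(87) + 28)^(-1/3))/6) + C2*exp(x*(-(3*sqrt(87) + 28)^(1/3) - 1/(3*sqrt(87) + 28)^(1/3) + 2)/6)*cos(sqrt(3)*x*(-(3*sqrt(87) + 28)^(1/3) + (3*sqrt(87) + 28)^(-1/3))/6) + C3*exp(x*((3*sqrt(87) + 28)^(-1/3) + 1 + (3*sqrt(87) + 28)^(1/3))/3) - x^2/4 - sqrt(3)*x/4 + 1/4


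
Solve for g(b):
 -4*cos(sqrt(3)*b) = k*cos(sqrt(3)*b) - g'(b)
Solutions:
 g(b) = C1 + sqrt(3)*k*sin(sqrt(3)*b)/3 + 4*sqrt(3)*sin(sqrt(3)*b)/3


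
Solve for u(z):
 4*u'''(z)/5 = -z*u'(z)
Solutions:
 u(z) = C1 + Integral(C2*airyai(-10^(1/3)*z/2) + C3*airybi(-10^(1/3)*z/2), z)


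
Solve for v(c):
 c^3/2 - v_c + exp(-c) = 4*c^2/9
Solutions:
 v(c) = C1 + c^4/8 - 4*c^3/27 - exp(-c)


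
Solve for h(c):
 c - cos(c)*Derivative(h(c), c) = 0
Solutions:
 h(c) = C1 + Integral(c/cos(c), c)


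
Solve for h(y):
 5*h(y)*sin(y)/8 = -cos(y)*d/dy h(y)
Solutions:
 h(y) = C1*cos(y)^(5/8)


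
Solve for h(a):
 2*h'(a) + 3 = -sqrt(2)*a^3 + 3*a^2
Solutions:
 h(a) = C1 - sqrt(2)*a^4/8 + a^3/2 - 3*a/2


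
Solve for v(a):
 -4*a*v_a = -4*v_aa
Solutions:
 v(a) = C1 + C2*erfi(sqrt(2)*a/2)


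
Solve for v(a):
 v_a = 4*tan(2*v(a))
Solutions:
 v(a) = -asin(C1*exp(8*a))/2 + pi/2
 v(a) = asin(C1*exp(8*a))/2


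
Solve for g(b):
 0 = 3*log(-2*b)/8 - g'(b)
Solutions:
 g(b) = C1 + 3*b*log(-b)/8 + 3*b*(-1 + log(2))/8


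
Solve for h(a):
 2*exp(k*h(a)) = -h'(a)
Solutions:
 h(a) = Piecewise((log(1/(C1*k + 2*a*k))/k, Ne(k, 0)), (nan, True))
 h(a) = Piecewise((C1 - 2*a, Eq(k, 0)), (nan, True))


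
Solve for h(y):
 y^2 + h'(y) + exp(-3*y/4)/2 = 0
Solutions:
 h(y) = C1 - y^3/3 + 2*exp(-3*y/4)/3


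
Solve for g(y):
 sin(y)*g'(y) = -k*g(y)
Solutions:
 g(y) = C1*exp(k*(-log(cos(y) - 1) + log(cos(y) + 1))/2)


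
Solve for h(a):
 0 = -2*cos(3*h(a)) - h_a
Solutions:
 h(a) = -asin((C1 + exp(12*a))/(C1 - exp(12*a)))/3 + pi/3
 h(a) = asin((C1 + exp(12*a))/(C1 - exp(12*a)))/3


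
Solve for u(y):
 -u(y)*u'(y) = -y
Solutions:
 u(y) = -sqrt(C1 + y^2)
 u(y) = sqrt(C1 + y^2)


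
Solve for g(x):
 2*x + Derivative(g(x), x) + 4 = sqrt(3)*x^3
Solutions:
 g(x) = C1 + sqrt(3)*x^4/4 - x^2 - 4*x


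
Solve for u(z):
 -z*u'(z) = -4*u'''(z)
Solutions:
 u(z) = C1 + Integral(C2*airyai(2^(1/3)*z/2) + C3*airybi(2^(1/3)*z/2), z)


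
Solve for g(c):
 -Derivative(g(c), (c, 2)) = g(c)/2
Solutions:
 g(c) = C1*sin(sqrt(2)*c/2) + C2*cos(sqrt(2)*c/2)


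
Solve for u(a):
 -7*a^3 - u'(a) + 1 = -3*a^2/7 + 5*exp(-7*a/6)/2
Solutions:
 u(a) = C1 - 7*a^4/4 + a^3/7 + a + 15*exp(-7*a/6)/7


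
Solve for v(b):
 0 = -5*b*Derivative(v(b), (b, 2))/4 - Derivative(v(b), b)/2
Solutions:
 v(b) = C1 + C2*b^(3/5)


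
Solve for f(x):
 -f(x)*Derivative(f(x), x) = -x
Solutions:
 f(x) = -sqrt(C1 + x^2)
 f(x) = sqrt(C1 + x^2)


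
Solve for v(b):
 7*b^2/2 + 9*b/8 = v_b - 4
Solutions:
 v(b) = C1 + 7*b^3/6 + 9*b^2/16 + 4*b


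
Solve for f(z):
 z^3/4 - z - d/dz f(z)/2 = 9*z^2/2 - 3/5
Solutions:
 f(z) = C1 + z^4/8 - 3*z^3 - z^2 + 6*z/5


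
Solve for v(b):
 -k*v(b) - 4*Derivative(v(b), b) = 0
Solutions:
 v(b) = C1*exp(-b*k/4)


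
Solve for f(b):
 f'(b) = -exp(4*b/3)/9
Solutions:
 f(b) = C1 - exp(4*b/3)/12


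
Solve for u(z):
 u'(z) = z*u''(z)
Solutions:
 u(z) = C1 + C2*z^2


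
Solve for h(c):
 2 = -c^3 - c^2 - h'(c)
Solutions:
 h(c) = C1 - c^4/4 - c^3/3 - 2*c


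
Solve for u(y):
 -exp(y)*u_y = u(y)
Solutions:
 u(y) = C1*exp(exp(-y))


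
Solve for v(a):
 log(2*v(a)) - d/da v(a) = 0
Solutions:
 -Integral(1/(log(_y) + log(2)), (_y, v(a))) = C1 - a


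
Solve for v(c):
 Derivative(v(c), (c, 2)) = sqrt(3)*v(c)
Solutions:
 v(c) = C1*exp(-3^(1/4)*c) + C2*exp(3^(1/4)*c)


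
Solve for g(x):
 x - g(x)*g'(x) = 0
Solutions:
 g(x) = -sqrt(C1 + x^2)
 g(x) = sqrt(C1 + x^2)


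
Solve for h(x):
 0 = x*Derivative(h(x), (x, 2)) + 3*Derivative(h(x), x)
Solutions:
 h(x) = C1 + C2/x^2


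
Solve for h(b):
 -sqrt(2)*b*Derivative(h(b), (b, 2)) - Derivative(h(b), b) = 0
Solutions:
 h(b) = C1 + C2*b^(1 - sqrt(2)/2)


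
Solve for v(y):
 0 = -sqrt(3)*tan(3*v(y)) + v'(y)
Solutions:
 v(y) = -asin(C1*exp(3*sqrt(3)*y))/3 + pi/3
 v(y) = asin(C1*exp(3*sqrt(3)*y))/3


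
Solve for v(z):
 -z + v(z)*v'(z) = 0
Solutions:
 v(z) = -sqrt(C1 + z^2)
 v(z) = sqrt(C1 + z^2)


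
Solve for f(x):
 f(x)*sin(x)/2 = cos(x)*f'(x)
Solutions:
 f(x) = C1/sqrt(cos(x))


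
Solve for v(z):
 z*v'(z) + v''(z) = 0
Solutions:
 v(z) = C1 + C2*erf(sqrt(2)*z/2)


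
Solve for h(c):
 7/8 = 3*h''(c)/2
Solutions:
 h(c) = C1 + C2*c + 7*c^2/24


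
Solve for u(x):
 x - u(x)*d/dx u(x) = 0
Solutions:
 u(x) = -sqrt(C1 + x^2)
 u(x) = sqrt(C1 + x^2)


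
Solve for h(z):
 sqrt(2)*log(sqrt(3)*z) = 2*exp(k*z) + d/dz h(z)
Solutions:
 h(z) = C1 + sqrt(2)*z*log(z) + sqrt(2)*z*(-1 + log(3)/2) + Piecewise((-2*exp(k*z)/k, Ne(k, 0)), (-2*z, True))


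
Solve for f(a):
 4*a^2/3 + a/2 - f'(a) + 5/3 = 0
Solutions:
 f(a) = C1 + 4*a^3/9 + a^2/4 + 5*a/3


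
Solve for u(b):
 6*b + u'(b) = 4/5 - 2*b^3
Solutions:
 u(b) = C1 - b^4/2 - 3*b^2 + 4*b/5


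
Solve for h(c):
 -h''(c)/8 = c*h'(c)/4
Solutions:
 h(c) = C1 + C2*erf(c)


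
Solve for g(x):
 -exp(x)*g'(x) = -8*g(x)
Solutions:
 g(x) = C1*exp(-8*exp(-x))


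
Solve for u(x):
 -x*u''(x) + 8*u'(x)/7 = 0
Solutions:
 u(x) = C1 + C2*x^(15/7)


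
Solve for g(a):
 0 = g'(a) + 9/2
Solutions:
 g(a) = C1 - 9*a/2


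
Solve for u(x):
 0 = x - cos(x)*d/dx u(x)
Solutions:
 u(x) = C1 + Integral(x/cos(x), x)


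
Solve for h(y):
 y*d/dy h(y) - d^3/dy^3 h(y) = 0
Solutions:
 h(y) = C1 + Integral(C2*airyai(y) + C3*airybi(y), y)


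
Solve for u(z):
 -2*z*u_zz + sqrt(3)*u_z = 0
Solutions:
 u(z) = C1 + C2*z^(sqrt(3)/2 + 1)


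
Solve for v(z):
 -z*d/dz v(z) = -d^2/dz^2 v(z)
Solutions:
 v(z) = C1 + C2*erfi(sqrt(2)*z/2)


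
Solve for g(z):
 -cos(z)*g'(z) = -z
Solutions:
 g(z) = C1 + Integral(z/cos(z), z)


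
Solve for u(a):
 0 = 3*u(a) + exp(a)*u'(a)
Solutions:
 u(a) = C1*exp(3*exp(-a))


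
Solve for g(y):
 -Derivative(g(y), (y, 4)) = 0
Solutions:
 g(y) = C1 + C2*y + C3*y^2 + C4*y^3


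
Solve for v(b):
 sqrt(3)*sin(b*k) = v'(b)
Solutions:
 v(b) = C1 - sqrt(3)*cos(b*k)/k


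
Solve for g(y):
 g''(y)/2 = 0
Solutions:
 g(y) = C1 + C2*y


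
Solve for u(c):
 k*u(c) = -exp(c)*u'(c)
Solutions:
 u(c) = C1*exp(k*exp(-c))


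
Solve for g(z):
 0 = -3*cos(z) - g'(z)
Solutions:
 g(z) = C1 - 3*sin(z)


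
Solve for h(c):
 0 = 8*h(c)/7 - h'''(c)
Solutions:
 h(c) = C3*exp(2*7^(2/3)*c/7) + (C1*sin(sqrt(3)*7^(2/3)*c/7) + C2*cos(sqrt(3)*7^(2/3)*c/7))*exp(-7^(2/3)*c/7)


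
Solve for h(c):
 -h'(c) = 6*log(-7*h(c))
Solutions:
 Integral(1/(log(-_y) + log(7)), (_y, h(c)))/6 = C1 - c


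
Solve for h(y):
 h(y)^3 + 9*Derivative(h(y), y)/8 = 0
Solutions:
 h(y) = -3*sqrt(2)*sqrt(-1/(C1 - 8*y))/2
 h(y) = 3*sqrt(2)*sqrt(-1/(C1 - 8*y))/2


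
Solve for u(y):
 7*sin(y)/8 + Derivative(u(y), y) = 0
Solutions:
 u(y) = C1 + 7*cos(y)/8


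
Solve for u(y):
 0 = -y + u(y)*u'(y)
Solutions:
 u(y) = -sqrt(C1 + y^2)
 u(y) = sqrt(C1 + y^2)


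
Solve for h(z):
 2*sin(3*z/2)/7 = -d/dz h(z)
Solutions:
 h(z) = C1 + 4*cos(3*z/2)/21


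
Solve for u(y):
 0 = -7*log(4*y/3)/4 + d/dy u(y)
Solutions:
 u(y) = C1 + 7*y*log(y)/4 - 7*y*log(3)/4 - 7*y/4 + 7*y*log(2)/2


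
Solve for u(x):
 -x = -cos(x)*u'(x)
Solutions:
 u(x) = C1 + Integral(x/cos(x), x)


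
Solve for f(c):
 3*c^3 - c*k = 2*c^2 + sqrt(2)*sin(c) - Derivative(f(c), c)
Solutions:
 f(c) = C1 - 3*c^4/4 + 2*c^3/3 + c^2*k/2 - sqrt(2)*cos(c)


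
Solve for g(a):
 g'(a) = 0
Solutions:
 g(a) = C1


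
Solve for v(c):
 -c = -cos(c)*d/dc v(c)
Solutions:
 v(c) = C1 + Integral(c/cos(c), c)


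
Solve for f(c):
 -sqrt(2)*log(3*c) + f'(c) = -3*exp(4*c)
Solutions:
 f(c) = C1 + sqrt(2)*c*log(c) + sqrt(2)*c*(-1 + log(3)) - 3*exp(4*c)/4


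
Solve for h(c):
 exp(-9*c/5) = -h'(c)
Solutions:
 h(c) = C1 + 5*exp(-9*c/5)/9


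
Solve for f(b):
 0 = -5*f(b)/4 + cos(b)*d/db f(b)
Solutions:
 f(b) = C1*(sin(b) + 1)^(5/8)/(sin(b) - 1)^(5/8)


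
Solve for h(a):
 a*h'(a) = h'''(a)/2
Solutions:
 h(a) = C1 + Integral(C2*airyai(2^(1/3)*a) + C3*airybi(2^(1/3)*a), a)


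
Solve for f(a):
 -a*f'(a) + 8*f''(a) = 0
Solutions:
 f(a) = C1 + C2*erfi(a/4)


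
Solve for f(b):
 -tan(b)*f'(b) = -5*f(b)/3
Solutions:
 f(b) = C1*sin(b)^(5/3)


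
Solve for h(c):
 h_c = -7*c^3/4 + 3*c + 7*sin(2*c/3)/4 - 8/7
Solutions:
 h(c) = C1 - 7*c^4/16 + 3*c^2/2 - 8*c/7 - 21*cos(2*c/3)/8


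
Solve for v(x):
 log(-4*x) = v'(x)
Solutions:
 v(x) = C1 + x*log(-x) + x*(-1 + 2*log(2))


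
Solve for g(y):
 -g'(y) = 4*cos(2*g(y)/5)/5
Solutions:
 4*y/5 - 5*log(sin(2*g(y)/5) - 1)/4 + 5*log(sin(2*g(y)/5) + 1)/4 = C1


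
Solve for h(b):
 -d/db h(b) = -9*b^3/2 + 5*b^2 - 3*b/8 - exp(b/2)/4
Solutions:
 h(b) = C1 + 9*b^4/8 - 5*b^3/3 + 3*b^2/16 + exp(b/2)/2


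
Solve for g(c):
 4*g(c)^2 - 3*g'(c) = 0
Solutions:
 g(c) = -3/(C1 + 4*c)


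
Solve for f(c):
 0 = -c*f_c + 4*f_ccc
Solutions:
 f(c) = C1 + Integral(C2*airyai(2^(1/3)*c/2) + C3*airybi(2^(1/3)*c/2), c)


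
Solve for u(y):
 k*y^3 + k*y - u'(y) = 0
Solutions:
 u(y) = C1 + k*y^4/4 + k*y^2/2


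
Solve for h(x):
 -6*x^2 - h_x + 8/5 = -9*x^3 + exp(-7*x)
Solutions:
 h(x) = C1 + 9*x^4/4 - 2*x^3 + 8*x/5 + exp(-7*x)/7


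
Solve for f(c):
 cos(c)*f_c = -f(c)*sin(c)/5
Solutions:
 f(c) = C1*cos(c)^(1/5)


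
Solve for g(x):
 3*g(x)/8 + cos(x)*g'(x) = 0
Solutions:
 g(x) = C1*(sin(x) - 1)^(3/16)/(sin(x) + 1)^(3/16)


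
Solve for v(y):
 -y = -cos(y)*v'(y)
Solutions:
 v(y) = C1 + Integral(y/cos(y), y)


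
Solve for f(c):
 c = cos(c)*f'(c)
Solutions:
 f(c) = C1 + Integral(c/cos(c), c)


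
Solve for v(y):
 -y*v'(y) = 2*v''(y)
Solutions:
 v(y) = C1 + C2*erf(y/2)


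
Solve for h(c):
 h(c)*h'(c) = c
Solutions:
 h(c) = -sqrt(C1 + c^2)
 h(c) = sqrt(C1 + c^2)


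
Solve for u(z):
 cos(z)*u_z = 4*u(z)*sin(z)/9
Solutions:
 u(z) = C1/cos(z)^(4/9)


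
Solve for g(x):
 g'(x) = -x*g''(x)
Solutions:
 g(x) = C1 + C2*log(x)


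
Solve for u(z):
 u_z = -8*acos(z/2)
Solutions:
 u(z) = C1 - 8*z*acos(z/2) + 8*sqrt(4 - z^2)


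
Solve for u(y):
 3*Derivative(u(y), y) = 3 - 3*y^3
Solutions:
 u(y) = C1 - y^4/4 + y


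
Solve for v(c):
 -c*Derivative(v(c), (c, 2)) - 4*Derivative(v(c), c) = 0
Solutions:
 v(c) = C1 + C2/c^3


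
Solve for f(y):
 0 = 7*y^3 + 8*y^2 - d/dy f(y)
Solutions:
 f(y) = C1 + 7*y^4/4 + 8*y^3/3


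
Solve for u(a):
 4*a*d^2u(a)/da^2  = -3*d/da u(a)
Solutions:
 u(a) = C1 + C2*a^(1/4)


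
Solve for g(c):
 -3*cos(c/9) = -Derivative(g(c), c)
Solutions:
 g(c) = C1 + 27*sin(c/9)


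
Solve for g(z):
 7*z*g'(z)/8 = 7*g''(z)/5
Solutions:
 g(z) = C1 + C2*erfi(sqrt(5)*z/4)


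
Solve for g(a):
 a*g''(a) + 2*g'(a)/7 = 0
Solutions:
 g(a) = C1 + C2*a^(5/7)


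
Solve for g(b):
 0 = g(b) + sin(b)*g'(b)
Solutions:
 g(b) = C1*sqrt(cos(b) + 1)/sqrt(cos(b) - 1)
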